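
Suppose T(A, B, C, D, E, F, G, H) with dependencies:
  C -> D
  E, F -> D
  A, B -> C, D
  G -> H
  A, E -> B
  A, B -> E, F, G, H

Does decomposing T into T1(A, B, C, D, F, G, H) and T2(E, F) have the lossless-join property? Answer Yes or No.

Common attributes: {F}; their closure is {F}.
Neither T1 nor T2 is contained in that closure, so the decomposition is lossy.

No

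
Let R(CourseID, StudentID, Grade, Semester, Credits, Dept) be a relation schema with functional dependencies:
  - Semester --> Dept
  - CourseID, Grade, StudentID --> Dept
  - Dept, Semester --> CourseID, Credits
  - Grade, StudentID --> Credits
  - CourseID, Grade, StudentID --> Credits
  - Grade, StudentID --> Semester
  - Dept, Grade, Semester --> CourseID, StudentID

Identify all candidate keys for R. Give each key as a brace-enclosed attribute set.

{Grade, Semester}, {Grade, StudentID}

Attributes never on any right-hand side: {Grade} — every candidate key must contain it.
{Grade, Semester}⁺ = {CourseID, Credits, Dept, Grade, Semester, StudentID} — all of the relation — so {Grade, Semester} is a candidate key.
{Grade, StudentID}⁺ = {CourseID, Credits, Dept, Grade, Semester, StudentID} — all of the relation — so {Grade, StudentID} is a candidate key.
No proper subset of any of these is a key, and no other minimal superkey exists.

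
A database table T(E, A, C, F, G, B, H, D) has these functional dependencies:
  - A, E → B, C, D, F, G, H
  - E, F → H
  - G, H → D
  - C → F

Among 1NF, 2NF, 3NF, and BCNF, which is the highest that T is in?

Candidate key: {A, E}. Prime attributes: {A, E}.
For E, F → H we have {E, F}⁺ = {E, F, H}; {E, F} is not a superkey, so BCNF fails.
E, F → H has non-prime {H} on the right and a non-superkey on the left, so 3NF fails.
No proper subset of a key has a non-prime attribute in its closure, so there is no partial dependency; 2NF holds.

2NF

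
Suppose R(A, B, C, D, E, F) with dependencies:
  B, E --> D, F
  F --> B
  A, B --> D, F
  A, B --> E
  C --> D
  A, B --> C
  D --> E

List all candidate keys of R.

{A, B}, {A, F}

No FD produces {A}, so it must be in every candidate key.
{A, B}⁺ = {A, B, C, D, E, F} — all of the relation — so {A, B} is a candidate key.
{A, F}⁺ = {A, B, C, D, E, F} — all of the relation — so {A, F} is a candidate key.
No proper subset of any of these is a key, and no other minimal superkey exists.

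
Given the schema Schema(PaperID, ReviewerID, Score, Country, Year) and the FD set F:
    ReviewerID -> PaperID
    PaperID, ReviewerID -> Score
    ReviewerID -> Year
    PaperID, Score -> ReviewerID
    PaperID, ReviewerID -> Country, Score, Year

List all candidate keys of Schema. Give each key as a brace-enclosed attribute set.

{ReviewerID}⁺ = {Country, PaperID, ReviewerID, Score, Year}, which is every attribute, so {ReviewerID} is a candidate key.
{PaperID, Score}⁺ = {Country, PaperID, ReviewerID, Score, Year}, which is every attribute, so {PaperID, Score} is a candidate key.
No proper subset of any of these is a key, and no other minimal superkey exists.

{PaperID, Score}, {ReviewerID}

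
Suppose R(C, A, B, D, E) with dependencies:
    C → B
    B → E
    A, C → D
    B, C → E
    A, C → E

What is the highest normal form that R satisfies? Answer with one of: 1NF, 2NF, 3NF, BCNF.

1NF

Candidate key: {A, C}. Prime attributes: {A, C}.
C → B: {C}⁺ = {B, C, E}, which is not all of the attributes, so the left side is not a superkey — BCNF is violated.
C → B determines the non-prime attribute {B} from a non-superkey — 3NF is violated.
{C} is a proper subset of the key {A, C}, and {C}⁺ contains the non-prime attributes {B, E} — a partial dependency, so 2NF is violated.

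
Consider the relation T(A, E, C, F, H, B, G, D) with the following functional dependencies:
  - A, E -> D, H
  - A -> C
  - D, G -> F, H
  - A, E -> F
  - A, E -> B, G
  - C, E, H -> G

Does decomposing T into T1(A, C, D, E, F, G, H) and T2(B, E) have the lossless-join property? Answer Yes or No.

No

T1 ∩ T2 = {E}; its closure under F is {E}.
The closure covers neither T1 nor T2 entirely; the join is not lossless.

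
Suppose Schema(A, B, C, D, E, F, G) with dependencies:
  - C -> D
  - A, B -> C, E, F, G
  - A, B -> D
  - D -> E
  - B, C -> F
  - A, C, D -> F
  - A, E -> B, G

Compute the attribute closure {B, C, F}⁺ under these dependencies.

{B, C, D, E, F}

Start with {B, C, F}.
C -> D applies; add {D} → now {B, C, D, F}.
D -> E applies; add {E} → now {B, C, D, E, F}.
No further FD applies.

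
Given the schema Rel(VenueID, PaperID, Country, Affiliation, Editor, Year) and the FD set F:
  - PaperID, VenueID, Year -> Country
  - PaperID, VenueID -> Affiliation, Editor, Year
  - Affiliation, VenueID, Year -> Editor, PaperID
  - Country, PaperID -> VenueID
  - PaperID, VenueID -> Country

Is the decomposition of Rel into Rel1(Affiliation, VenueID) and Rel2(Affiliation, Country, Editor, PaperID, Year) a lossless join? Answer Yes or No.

No

Rel1 ∩ Rel2 = {Affiliation}; its closure under F is {Affiliation}.
Rel1 ⊄ {Affiliation} and Rel2 ⊄ {Affiliation}, so the split is lossy.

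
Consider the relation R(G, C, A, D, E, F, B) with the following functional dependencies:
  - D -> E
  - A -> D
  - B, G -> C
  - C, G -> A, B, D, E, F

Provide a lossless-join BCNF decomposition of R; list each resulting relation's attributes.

Candidate keys of the original relation: {B, G}, {C, G}.
In {A, B, C, D, E, F, G}, {D} is not a superkey ({D}⁺ restricted to this set is {D, E}), so split on D -> E into {D, E} and {A, B, C, D, F, G}.
{D, E}: every determinant is a superkey — BCNF.
In {A, B, C, D, F, G}, {A} is not a superkey ({A}⁺ restricted to this set is {A, D}), so split on A -> D into {A, D} and {A, B, C, F, G}.
{A, D}: every determinant is a superkey — BCNF.
{A, B, C, F, G}: every determinant is a superkey — BCNF.

{A, B, C, F, G}; {A, D}; {D, E}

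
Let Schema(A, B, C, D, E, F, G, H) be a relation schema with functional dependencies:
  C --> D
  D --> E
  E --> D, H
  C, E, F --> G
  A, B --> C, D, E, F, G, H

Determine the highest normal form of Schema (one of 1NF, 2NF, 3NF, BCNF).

Candidate key: {A, B}. Prime attributes: {A, B}.
C --> D breaks BCNF: {C}⁺ = {C, D, E, H}, so {C} is not a superkey.
C --> D has non-prime {D} on the right and a non-superkey on the left, so 3NF fails.
No non-prime attribute depends on a proper subset of any candidate key, so 2NF holds.

2NF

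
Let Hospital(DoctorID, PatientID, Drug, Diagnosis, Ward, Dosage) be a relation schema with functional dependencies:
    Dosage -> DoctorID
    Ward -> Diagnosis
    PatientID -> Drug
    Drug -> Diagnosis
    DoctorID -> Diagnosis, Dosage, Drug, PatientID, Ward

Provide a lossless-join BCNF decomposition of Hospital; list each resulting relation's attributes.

Candidate keys of the original relation: {DoctorID}, {Dosage}.
{Diagnosis, DoctorID, Dosage, Drug, PatientID, Ward}: {Ward} determines {Diagnosis, Ward} here but is not a superkey — split on Ward -> Diagnosis, giving {Diagnosis, Ward} and {DoctorID, Dosage, Drug, PatientID, Ward}.
{Diagnosis, Ward} has no BCNF violation.
{DoctorID, Dosage, Drug, PatientID, Ward}: {PatientID} determines {Drug, PatientID} here but is not a superkey — split on PatientID -> Drug, giving {Drug, PatientID} and {DoctorID, Dosage, PatientID, Ward}.
{Drug, PatientID} has no BCNF violation.
{DoctorID, Dosage, PatientID, Ward} has no BCNF violation.

{Diagnosis, Ward}; {DoctorID, Dosage, PatientID, Ward}; {Drug, PatientID}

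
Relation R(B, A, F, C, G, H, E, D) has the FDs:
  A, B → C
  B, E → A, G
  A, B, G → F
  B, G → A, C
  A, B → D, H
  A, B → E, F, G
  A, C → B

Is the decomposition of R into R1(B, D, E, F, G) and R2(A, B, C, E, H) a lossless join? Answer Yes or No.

Yes

R1 ∩ R2 = {B, E}; its closure under F is {A, B, C, D, E, F, G, H}.
Since R1 ⊆ {A, B, C, D, E, F, G, H}, the intersection is a superkey of R1; the decomposition is lossless.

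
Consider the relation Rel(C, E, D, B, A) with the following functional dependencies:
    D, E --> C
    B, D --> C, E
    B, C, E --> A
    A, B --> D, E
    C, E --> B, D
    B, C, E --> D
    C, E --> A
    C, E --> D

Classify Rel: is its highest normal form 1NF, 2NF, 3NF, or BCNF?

Candidate keys: {A, B}, {B, D}, {C, E}, {D, E}. Prime attributes: {A, B, C, D, E}.
Every FD has a superkey on the left, so the relation is in BCNF.

BCNF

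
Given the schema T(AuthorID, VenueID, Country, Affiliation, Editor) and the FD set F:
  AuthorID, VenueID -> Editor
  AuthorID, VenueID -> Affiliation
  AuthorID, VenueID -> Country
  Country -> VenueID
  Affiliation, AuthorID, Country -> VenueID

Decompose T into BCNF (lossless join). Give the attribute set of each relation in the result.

{Affiliation, AuthorID, Country, Editor}; {Country, VenueID}

Candidate keys of the original relation: {AuthorID, Country}, {AuthorID, VenueID}.
{Affiliation, AuthorID, Country, Editor, VenueID}: {Country} determines {Country, VenueID} here but is not a superkey — split on Country -> VenueID, giving {Country, VenueID} and {Affiliation, AuthorID, Country, Editor}.
{Country, VenueID} is in BCNF.
{Affiliation, AuthorID, Country, Editor} is in BCNF.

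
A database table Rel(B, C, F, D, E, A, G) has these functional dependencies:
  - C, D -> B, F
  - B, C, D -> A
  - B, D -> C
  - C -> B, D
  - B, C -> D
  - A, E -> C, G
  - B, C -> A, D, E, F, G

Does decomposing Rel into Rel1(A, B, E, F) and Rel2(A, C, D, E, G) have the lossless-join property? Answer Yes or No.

The shared attributes are {A, E} and {A, E}⁺ = {A, B, C, D, E, F, G}.
Since Rel1 ⊆ {A, B, C, D, E, F, G}, the intersection is a superkey of Rel1; the decomposition is lossless.

Yes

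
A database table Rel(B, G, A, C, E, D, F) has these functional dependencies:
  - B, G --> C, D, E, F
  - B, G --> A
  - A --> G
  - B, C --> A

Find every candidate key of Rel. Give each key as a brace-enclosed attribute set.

{A, B}, {B, C}, {B, G}

Attributes never on any right-hand side: {B} — every candidate key must contain it.
{A, B}⁺ = {A, B, C, D, E, F, G}, which is every attribute, so {A, B} is a candidate key.
{B, C}⁺ = {A, B, C, D, E, F, G}, which is every attribute, so {B, C} is a candidate key.
{B, G}⁺ = {A, B, C, D, E, F, G}, which is every attribute, so {B, G} is a candidate key.
No proper subset of any of these is a key, and no other minimal superkey exists.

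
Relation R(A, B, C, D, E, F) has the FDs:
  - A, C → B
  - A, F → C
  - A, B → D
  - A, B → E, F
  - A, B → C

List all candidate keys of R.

{A, B}, {A, C}, {A, F}

No FD produces {A}, so it must be in every candidate key.
{A, B}⁺ = {A, B, C, D, E, F} — all of the relation — so {A, B} is a candidate key.
{A, C}⁺ = {A, B, C, D, E, F} — all of the relation — so {A, C} is a candidate key.
{A, F}⁺ = {A, B, C, D, E, F} — all of the relation — so {A, F} is a candidate key.
Any other superkey properly contains one of these, so there are no further candidate keys.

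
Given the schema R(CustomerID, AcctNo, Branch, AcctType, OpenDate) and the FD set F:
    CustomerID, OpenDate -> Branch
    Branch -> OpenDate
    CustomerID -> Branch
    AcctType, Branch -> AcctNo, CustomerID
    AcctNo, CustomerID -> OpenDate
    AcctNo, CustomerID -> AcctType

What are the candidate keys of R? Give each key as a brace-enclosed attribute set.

{AcctNo, CustomerID}, {AcctType, Branch}, {AcctType, CustomerID}

Closure of {AcctNo, CustomerID} is {AcctNo, AcctType, Branch, CustomerID, OpenDate}, the whole schema; {AcctNo, CustomerID} is a candidate key.
Closure of {AcctType, Branch} is {AcctNo, AcctType, Branch, CustomerID, OpenDate}, the whole schema; {AcctType, Branch} is a candidate key.
Closure of {AcctType, CustomerID} is {AcctNo, AcctType, Branch, CustomerID, OpenDate}, the whole schema; {AcctType, CustomerID} is a candidate key.
These are minimal and exhaustive — every other superkey contains one of them.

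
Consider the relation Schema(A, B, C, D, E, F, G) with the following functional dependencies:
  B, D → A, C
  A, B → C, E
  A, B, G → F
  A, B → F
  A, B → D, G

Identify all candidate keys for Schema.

{A, B}, {B, D}

Attributes never on any right-hand side: {B} — every candidate key must contain it.
{A, B} is a candidate key since {A, B}⁺ = {A, B, C, D, E, F, G} covers every attribute.
{B, D} is a candidate key since {B, D}⁺ = {A, B, C, D, E, F, G} covers every attribute.
No proper subset of any of these is a key, and no other minimal superkey exists.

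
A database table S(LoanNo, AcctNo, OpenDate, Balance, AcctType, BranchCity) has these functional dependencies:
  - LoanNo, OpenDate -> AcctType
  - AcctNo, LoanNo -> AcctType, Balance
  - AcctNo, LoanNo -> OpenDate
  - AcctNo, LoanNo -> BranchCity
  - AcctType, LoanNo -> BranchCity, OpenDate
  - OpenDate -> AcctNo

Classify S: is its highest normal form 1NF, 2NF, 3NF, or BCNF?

Candidate keys: {AcctNo, LoanNo}, {AcctType, LoanNo}, {LoanNo, OpenDate}. Prime attributes: {AcctNo, AcctType, LoanNo, OpenDate}.
For OpenDate -> AcctNo we have {OpenDate}⁺ = {AcctNo, OpenDate}; {OpenDate} is not a superkey, so BCNF fails.
But every attribute on its right side ({AcctNo}) is prime, and the same holds for every other non-superkey FD, so 3NF still holds.

3NF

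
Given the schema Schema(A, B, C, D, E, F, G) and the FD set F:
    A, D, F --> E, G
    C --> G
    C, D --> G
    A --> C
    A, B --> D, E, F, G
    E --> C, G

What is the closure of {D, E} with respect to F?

Start with {D, E}.
E --> C, G applies; add {C, G} → now {C, D, E, G}.
No further FD applies.

{C, D, E, G}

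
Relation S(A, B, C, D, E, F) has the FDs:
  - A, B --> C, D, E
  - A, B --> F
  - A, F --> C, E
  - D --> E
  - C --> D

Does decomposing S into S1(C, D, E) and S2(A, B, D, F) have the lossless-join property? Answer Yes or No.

Common attributes: {D}; their closure is {D, E}.
S1 ⊄ {D, E} and S2 ⊄ {D, E}, so the split is lossy.

No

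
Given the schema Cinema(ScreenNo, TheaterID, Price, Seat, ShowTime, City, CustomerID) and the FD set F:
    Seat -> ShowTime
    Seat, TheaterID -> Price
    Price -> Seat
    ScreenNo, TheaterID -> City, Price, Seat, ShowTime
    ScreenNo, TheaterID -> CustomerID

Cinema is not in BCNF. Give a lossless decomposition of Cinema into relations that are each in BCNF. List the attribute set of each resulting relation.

{City, CustomerID, ScreenNo, Seat, TheaterID}; {Price, Seat}; {Price, TheaterID}; {Seat, ShowTime}

Candidate key of the original relation: {ScreenNo, TheaterID}.
In {City, CustomerID, Price, ScreenNo, Seat, ShowTime, TheaterID}, {Seat} is not a superkey ({Seat}⁺ restricted to this set is {Seat, ShowTime}), so split on Seat -> ShowTime into {Seat, ShowTime} and {City, CustomerID, Price, ScreenNo, Seat, TheaterID}.
{Seat, ShowTime}: every determinant is a superkey — BCNF.
In {City, CustomerID, Price, ScreenNo, Seat, TheaterID}, {Seat, TheaterID} is not a superkey ({Seat, TheaterID}⁺ restricted to this set is {Price, Seat, TheaterID}), so split on Seat, TheaterID -> Price into {Price, Seat, TheaterID} and {City, CustomerID, ScreenNo, Seat, TheaterID}.
In {Price, Seat, TheaterID}, {Price} is not a superkey ({Price}⁺ restricted to this set is {Price, Seat}), so split on Price -> Seat into {Price, Seat} and {Price, TheaterID}.
{Price, Seat}: every determinant is a superkey — BCNF.
{Price, TheaterID}: every determinant is a superkey — BCNF.
{City, CustomerID, ScreenNo, Seat, TheaterID}: every determinant is a superkey — BCNF.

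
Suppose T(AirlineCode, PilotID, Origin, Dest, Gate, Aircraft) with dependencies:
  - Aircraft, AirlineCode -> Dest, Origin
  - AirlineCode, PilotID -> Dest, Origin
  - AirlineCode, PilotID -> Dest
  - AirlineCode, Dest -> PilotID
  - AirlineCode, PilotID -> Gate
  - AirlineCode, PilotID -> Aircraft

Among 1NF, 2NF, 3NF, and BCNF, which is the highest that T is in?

BCNF

Candidate keys: {Aircraft, AirlineCode}, {AirlineCode, Dest}, {AirlineCode, PilotID}. Prime attributes: {Aircraft, AirlineCode, Dest, PilotID}.
Each dependency's left side is a superkey — BCNF holds.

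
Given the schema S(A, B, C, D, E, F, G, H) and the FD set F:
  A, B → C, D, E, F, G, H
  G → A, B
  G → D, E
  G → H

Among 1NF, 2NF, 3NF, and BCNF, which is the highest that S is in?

BCNF

Candidate keys: {A, B}, {G}. Prime attributes: {A, B, G}.
Each dependency's left side is a superkey — BCNF holds.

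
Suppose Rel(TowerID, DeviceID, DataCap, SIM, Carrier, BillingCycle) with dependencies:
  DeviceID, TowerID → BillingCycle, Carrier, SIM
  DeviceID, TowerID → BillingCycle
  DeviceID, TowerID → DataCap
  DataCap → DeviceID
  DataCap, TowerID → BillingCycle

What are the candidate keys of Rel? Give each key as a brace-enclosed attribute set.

{DataCap, TowerID}, {DeviceID, TowerID}

Attributes never on any right-hand side: {TowerID} — every candidate key must contain it.
{DataCap, TowerID}⁺ = {BillingCycle, Carrier, DataCap, DeviceID, SIM, TowerID} — all of the relation — so {DataCap, TowerID} is a candidate key.
{DeviceID, TowerID}⁺ = {BillingCycle, Carrier, DataCap, DeviceID, SIM, TowerID} — all of the relation — so {DeviceID, TowerID} is a candidate key.
Any other superkey properly contains one of these, so there are no further candidate keys.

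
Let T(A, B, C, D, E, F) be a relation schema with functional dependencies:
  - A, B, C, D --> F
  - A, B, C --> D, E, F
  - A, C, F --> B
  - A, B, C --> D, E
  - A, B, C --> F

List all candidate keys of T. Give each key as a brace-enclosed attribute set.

{A, B, C}, {A, C, F}

No FD produces {A, C}, so they must be in every candidate key.
{A, B, C} is a candidate key since {A, B, C}⁺ = {A, B, C, D, E, F} covers every attribute.
{A, C, F} is a candidate key since {A, C, F}⁺ = {A, B, C, D, E, F} covers every attribute.
These are minimal and exhaustive — every other superkey contains one of them.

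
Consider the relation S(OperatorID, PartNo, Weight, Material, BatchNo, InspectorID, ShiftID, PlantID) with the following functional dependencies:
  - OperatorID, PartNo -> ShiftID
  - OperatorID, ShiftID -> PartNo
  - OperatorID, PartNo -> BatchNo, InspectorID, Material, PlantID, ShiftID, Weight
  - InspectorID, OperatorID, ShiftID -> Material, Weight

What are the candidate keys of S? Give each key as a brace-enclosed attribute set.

No FD produces {OperatorID}, so it must be in every candidate key.
{OperatorID, PartNo}⁺ = {BatchNo, InspectorID, Material, OperatorID, PartNo, PlantID, ShiftID, Weight} — all of the relation — so {OperatorID, PartNo} is a candidate key.
{OperatorID, ShiftID}⁺ = {BatchNo, InspectorID, Material, OperatorID, PartNo, PlantID, ShiftID, Weight} — all of the relation — so {OperatorID, ShiftID} is a candidate key.
These are minimal and exhaustive — every other superkey contains one of them.

{OperatorID, PartNo}, {OperatorID, ShiftID}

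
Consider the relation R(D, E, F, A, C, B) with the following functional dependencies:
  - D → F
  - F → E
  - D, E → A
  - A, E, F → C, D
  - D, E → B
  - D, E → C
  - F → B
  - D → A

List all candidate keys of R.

{A, F}, {D}

{D}⁺ = {A, B, C, D, E, F}, which is every attribute, so {D} is a candidate key.
{A, F}⁺ = {A, B, C, D, E, F}, which is every attribute, so {A, F} is a candidate key.
These are minimal and exhaustive — every other superkey contains one of them.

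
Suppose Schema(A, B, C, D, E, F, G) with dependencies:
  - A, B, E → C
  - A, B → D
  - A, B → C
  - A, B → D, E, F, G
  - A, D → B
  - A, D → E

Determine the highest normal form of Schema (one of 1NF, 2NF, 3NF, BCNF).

Candidate keys: {A, B}, {A, D}. Prime attributes: {A, B, D}.
Each dependency's left side is a superkey — BCNF holds.

BCNF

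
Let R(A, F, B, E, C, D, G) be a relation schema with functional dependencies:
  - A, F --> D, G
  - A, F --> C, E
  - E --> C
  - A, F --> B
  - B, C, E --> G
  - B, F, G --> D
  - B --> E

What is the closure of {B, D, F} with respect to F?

{B, C, D, E, F, G}

Start with {B, D, F}.
B --> E applies; add {E} → now {B, D, E, F}.
E --> C applies; add {C} → now {B, C, D, E, F}.
B, C, E --> G applies; add {G} → now {B, C, D, E, F, G}.
No further FD applies.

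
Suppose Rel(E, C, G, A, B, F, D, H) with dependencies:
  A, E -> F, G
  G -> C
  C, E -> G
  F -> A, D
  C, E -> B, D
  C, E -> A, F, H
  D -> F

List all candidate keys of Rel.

Attributes never on any right-hand side: {E} — every candidate key must contain it.
{A, E} is a candidate key since {A, E}⁺ = {A, B, C, D, E, F, G, H} covers every attribute.
{C, E} is a candidate key since {C, E}⁺ = {A, B, C, D, E, F, G, H} covers every attribute.
{D, E} is a candidate key since {D, E}⁺ = {A, B, C, D, E, F, G, H} covers every attribute.
{E, F} is a candidate key since {E, F}⁺ = {A, B, C, D, E, F, G, H} covers every attribute.
{E, G} is a candidate key since {E, G}⁺ = {A, B, C, D, E, F, G, H} covers every attribute.
Any other superkey properly contains one of these, so there are no further candidate keys.

{A, E}, {C, E}, {D, E}, {E, F}, {E, G}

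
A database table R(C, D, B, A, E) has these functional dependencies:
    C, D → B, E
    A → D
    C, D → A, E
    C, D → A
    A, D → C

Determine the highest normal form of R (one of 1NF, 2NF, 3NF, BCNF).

Candidate keys: {A}, {C, D}. Prime attributes: {A, C, D}.
Each dependency's left side is a superkey — BCNF holds.

BCNF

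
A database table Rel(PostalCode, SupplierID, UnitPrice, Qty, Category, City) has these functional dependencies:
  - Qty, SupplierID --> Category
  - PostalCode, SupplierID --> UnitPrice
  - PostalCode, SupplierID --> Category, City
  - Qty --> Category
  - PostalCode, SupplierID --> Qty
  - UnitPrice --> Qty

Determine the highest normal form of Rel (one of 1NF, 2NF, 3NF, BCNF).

2NF

Candidate key: {PostalCode, SupplierID}. Prime attributes: {PostalCode, SupplierID}.
For Qty, SupplierID --> Category we have {Qty, SupplierID}⁺ = {Category, Qty, SupplierID}; {Qty, SupplierID} is not a superkey, so BCNF fails.
Because {Category} is non-prime and the left side of Qty, SupplierID --> Category is not a superkey, the relation is not in 3NF.
No non-prime attribute depends on a proper subset of any candidate key, so 2NF holds.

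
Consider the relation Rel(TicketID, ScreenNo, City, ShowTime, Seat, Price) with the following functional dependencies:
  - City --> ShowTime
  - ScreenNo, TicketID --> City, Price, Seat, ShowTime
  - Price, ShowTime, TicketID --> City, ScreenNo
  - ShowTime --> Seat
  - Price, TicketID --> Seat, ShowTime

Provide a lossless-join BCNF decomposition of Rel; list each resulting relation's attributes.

Candidate keys of the original relation: {Price, TicketID}, {ScreenNo, TicketID}.
Within {City, Price, ScreenNo, Seat, ShowTime, TicketID}: {City}⁺ ∩ {City, Price, ScreenNo, Seat, ShowTime, TicketID} = {City, Seat, ShowTime}, not the whole set, so City --> Seat, ShowTime violates BCNF; decompose into {City, Seat, ShowTime} and {City, Price, ScreenNo, TicketID}.
Within {City, Seat, ShowTime}: {ShowTime}⁺ ∩ {City, Seat, ShowTime} = {Seat, ShowTime}, not the whole set, so ShowTime --> Seat violates BCNF; decompose into {Seat, ShowTime} and {City, ShowTime}.
{Seat, ShowTime} has no BCNF violation.
{City, ShowTime} has no BCNF violation.
{City, Price, ScreenNo, TicketID} has no BCNF violation.

{City, Price, ScreenNo, TicketID}; {City, ShowTime}; {Seat, ShowTime}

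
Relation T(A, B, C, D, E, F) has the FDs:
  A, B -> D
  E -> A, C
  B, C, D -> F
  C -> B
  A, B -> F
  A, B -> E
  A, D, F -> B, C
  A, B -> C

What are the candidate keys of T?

{A, B}, {A, C}, {A, D, F}, {E}

Closure of {E} is {A, B, C, D, E, F}, the whole schema; {E} is a candidate key.
Closure of {A, B} is {A, B, C, D, E, F}, the whole schema; {A, B} is a candidate key.
Closure of {A, C} is {A, B, C, D, E, F}, the whole schema; {A, C} is a candidate key.
Closure of {A, D, F} is {A, B, C, D, E, F}, the whole schema; {A, D, F} is a candidate key.
Any other superkey properly contains one of these, so there are no further candidate keys.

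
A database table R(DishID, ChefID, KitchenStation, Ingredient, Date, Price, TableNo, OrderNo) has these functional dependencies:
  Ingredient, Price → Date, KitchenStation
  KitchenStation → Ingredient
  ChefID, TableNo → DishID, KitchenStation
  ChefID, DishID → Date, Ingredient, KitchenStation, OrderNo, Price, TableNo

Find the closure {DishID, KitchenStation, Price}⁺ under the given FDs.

{Date, DishID, Ingredient, KitchenStation, Price}

Start with {DishID, KitchenStation, Price}.
KitchenStation → Ingredient applies; add {Ingredient} → now {DishID, Ingredient, KitchenStation, Price}.
Ingredient, Price → Date, KitchenStation applies; add {Date} → now {Date, DishID, Ingredient, KitchenStation, Price}.
No further FD applies.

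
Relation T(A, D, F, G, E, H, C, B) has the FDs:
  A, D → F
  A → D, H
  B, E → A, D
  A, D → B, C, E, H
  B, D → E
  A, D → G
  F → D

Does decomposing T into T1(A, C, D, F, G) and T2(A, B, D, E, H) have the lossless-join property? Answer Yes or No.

Yes

Common attributes: {A, D}; their closure is {A, B, C, D, E, F, G, H}.
Since T1 ⊆ {A, B, C, D, E, F, G, H}, the intersection is a superkey of T1; the decomposition is lossless.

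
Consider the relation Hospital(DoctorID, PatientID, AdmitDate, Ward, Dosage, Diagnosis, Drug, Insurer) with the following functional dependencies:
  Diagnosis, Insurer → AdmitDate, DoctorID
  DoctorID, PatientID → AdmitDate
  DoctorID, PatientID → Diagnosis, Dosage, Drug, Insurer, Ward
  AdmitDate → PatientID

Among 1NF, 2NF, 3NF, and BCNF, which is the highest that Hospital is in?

Candidate keys: {AdmitDate, DoctorID}, {Diagnosis, Insurer}, {DoctorID, PatientID}. Prime attributes: {AdmitDate, Diagnosis, DoctorID, Insurer, PatientID}.
For AdmitDate → PatientID we have {AdmitDate}⁺ = {AdmitDate, PatientID}; {AdmitDate} is not a superkey, so BCNF fails.
Since {PatientID} ⊆ prime attributes and every other non-superkey FD also has a prime right side, the schema is in 3NF.

3NF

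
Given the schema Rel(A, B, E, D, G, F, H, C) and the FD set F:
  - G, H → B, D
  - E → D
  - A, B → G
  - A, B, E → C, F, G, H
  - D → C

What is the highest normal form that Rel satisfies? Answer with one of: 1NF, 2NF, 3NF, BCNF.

Candidate keys: {A, B, E}, {A, E, G, H}. Prime attributes: {A, B, E, G, H}.
For G, H → B, D we have {G, H}⁺ = {B, C, D, G, H}; {G, H} is not a superkey, so BCNF fails.
G, H → B, D determines the non-prime attribute {D} from a non-superkey — 3NF is violated.
Since {E} ⊂ {A, B, E} and {E}⁺ ⊇ {C, D} with {C, D} non-prime, there is a partial dependency; 2NF fails.

1NF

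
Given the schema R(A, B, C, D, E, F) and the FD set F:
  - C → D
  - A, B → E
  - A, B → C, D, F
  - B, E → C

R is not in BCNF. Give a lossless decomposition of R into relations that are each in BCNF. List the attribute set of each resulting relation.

{A, B, E, F}; {B, C, E}; {C, D}

Candidate key of the original relation: {A, B}.
Within {A, B, C, D, E, F}: {C}⁺ ∩ {A, B, C, D, E, F} = {C, D}, not the whole set, so C → D violates BCNF; decompose into {C, D} and {A, B, C, E, F}.
{C, D}: every determinant is a superkey — BCNF.
Within {A, B, C, E, F}: {B, E}⁺ ∩ {A, B, C, E, F} = {B, C, E}, not the whole set, so B, E → C violates BCNF; decompose into {B, C, E} and {A, B, E, F}.
{B, C, E}: every determinant is a superkey — BCNF.
{A, B, E, F}: every determinant is a superkey — BCNF.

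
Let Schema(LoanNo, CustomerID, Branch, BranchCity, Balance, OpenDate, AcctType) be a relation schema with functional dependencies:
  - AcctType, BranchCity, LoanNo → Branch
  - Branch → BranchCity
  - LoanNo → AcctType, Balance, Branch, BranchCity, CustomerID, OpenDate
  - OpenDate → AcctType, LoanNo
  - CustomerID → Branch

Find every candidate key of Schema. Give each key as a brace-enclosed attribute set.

Closure of {LoanNo} is {AcctType, Balance, Branch, BranchCity, CustomerID, LoanNo, OpenDate}, the whole schema; {LoanNo} is a candidate key.
Closure of {OpenDate} is {AcctType, Balance, Branch, BranchCity, CustomerID, LoanNo, OpenDate}, the whole schema; {OpenDate} is a candidate key.
These are minimal and exhaustive — every other superkey contains one of them.

{LoanNo}, {OpenDate}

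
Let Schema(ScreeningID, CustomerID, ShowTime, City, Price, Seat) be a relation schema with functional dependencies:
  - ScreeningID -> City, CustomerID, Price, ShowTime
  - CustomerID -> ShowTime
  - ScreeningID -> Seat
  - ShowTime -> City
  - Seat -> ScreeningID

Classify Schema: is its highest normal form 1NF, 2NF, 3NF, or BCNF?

Candidate keys: {ScreeningID}, {Seat}. Prime attributes: {ScreeningID, Seat}.
For CustomerID -> ShowTime we have {CustomerID}⁺ = {City, CustomerID, ShowTime}; {CustomerID} is not a superkey, so BCNF fails.
CustomerID -> ShowTime has non-prime {ShowTime} on the right and a non-superkey on the left, so 3NF fails.
With only single-attribute keys there can be no partial dependency, so 2NF holds.

2NF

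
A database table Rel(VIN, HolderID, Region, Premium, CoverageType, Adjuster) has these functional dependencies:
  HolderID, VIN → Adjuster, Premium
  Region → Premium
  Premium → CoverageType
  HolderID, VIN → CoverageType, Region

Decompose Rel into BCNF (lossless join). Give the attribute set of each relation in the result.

Candidate key of the original relation: {HolderID, VIN}.
In {Adjuster, CoverageType, HolderID, Premium, Region, VIN}, {Region} is not a superkey ({Region}⁺ restricted to this set is {CoverageType, Premium, Region}), so split on Region → CoverageType, Premium into {CoverageType, Premium, Region} and {Adjuster, HolderID, Region, VIN}.
In {CoverageType, Premium, Region}, {Premium} is not a superkey ({Premium}⁺ restricted to this set is {CoverageType, Premium}), so split on Premium → CoverageType into {CoverageType, Premium} and {Premium, Region}.
{CoverageType, Premium}: every determinant is a superkey — BCNF.
{Premium, Region}: every determinant is a superkey — BCNF.
{Adjuster, HolderID, Region, VIN}: every determinant is a superkey — BCNF.

{Adjuster, HolderID, Region, VIN}; {CoverageType, Premium}; {Premium, Region}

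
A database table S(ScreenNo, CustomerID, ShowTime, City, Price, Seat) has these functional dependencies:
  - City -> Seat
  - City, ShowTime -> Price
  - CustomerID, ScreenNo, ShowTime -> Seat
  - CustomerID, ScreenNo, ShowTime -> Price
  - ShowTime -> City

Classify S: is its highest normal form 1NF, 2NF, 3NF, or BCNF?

1NF

Candidate key: {CustomerID, ScreenNo, ShowTime}. Prime attributes: {CustomerID, ScreenNo, ShowTime}.
City -> Seat breaks BCNF: {City}⁺ = {City, Seat}, so {City} is not a superkey.
Because {Seat} is non-prime and the left side of City -> Seat is not a superkey, the relation is not in 3NF.
{ShowTime} is a proper subset of the key {CustomerID, ScreenNo, ShowTime}, and {ShowTime}⁺ contains the non-prime attributes {City, Price, Seat} — a partial dependency, so 2NF is violated.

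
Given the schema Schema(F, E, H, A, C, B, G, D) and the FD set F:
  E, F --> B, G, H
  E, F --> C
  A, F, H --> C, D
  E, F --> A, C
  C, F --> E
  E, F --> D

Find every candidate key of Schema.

{A, F, H}, {C, F}, {E, F}

Attributes never on any right-hand side: {F} — every candidate key must contain it.
{C, F}⁺ = {A, B, C, D, E, F, G, H}, which is every attribute, so {C, F} is a candidate key.
{E, F}⁺ = {A, B, C, D, E, F, G, H}, which is every attribute, so {E, F} is a candidate key.
{A, F, H}⁺ = {A, B, C, D, E, F, G, H}, which is every attribute, so {A, F, H} is a candidate key.
No proper subset of any of these is a key, and no other minimal superkey exists.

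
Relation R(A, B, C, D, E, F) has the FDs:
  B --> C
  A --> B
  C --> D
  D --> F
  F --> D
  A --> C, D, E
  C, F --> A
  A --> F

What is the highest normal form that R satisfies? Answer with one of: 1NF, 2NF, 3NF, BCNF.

2NF

Candidate keys: {A}, {B}, {C}. Prime attributes: {A, B, C}.
D --> F: {D}⁺ = {D, F}, which is not all of the attributes, so the left side is not a superkey — BCNF is violated.
Because {F} is non-prime and the left side of D --> F is not a superkey, the relation is not in 3NF.
With only single-attribute keys there can be no partial dependency, so 2NF holds.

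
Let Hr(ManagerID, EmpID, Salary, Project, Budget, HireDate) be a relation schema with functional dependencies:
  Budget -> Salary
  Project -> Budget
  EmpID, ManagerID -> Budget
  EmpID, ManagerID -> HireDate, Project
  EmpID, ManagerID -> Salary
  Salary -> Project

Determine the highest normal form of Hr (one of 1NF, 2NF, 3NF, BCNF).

2NF

Candidate key: {EmpID, ManagerID}. Prime attributes: {EmpID, ManagerID}.
Budget -> Salary: {Budget}⁺ = {Budget, Project, Salary}, which is not all of the attributes, so the left side is not a superkey — BCNF is violated.
Budget -> Salary has non-prime {Salary} on the right and a non-superkey on the left, so 3NF fails.
No non-prime attribute depends on a proper subset of any candidate key, so 2NF holds.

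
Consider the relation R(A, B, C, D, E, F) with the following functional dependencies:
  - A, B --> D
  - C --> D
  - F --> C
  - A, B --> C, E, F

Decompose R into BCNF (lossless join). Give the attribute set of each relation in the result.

{A, B, E, F}; {C, D}; {C, F}

Candidate key of the original relation: {A, B}.
In {A, B, C, D, E, F}, {C} is not a superkey ({C}⁺ restricted to this set is {C, D}), so split on C --> D into {C, D} and {A, B, C, E, F}.
{C, D} has no BCNF violation.
In {A, B, C, E, F}, {F} is not a superkey ({F}⁺ restricted to this set is {C, F}), so split on F --> C into {C, F} and {A, B, E, F}.
{C, F} has no BCNF violation.
{A, B, E, F} has no BCNF violation.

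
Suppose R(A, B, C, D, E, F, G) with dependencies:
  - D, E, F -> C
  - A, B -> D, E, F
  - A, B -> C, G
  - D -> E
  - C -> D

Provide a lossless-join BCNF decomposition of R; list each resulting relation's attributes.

Candidate key of the original relation: {A, B}.
Within {A, B, C, D, E, F, G}: {D, E, F}⁺ ∩ {A, B, C, D, E, F, G} = {C, D, E, F}, not the whole set, so D, E, F -> C violates BCNF; decompose into {C, D, E, F} and {A, B, D, E, F, G}.
Within {C, D, E, F}: {D}⁺ ∩ {C, D, E, F} = {D, E}, not the whole set, so D -> E violates BCNF; decompose into {D, E} and {C, D, F}.
{D, E}: every determinant is a superkey — BCNF.
Within {C, D, F}: {C}⁺ ∩ {C, D, F} = {C, D}, not the whole set, so C -> D violates BCNF; decompose into {C, D} and {C, F}.
{C, D}: every determinant is a superkey — BCNF.
{C, F}: every determinant is a superkey — BCNF.
Within {A, B, D, E, F, G}: {D}⁺ ∩ {A, B, D, E, F, G} = {D, E}, not the whole set, so D -> E violates BCNF; decompose into {D, E} and {A, B, D, F, G}.
{D, E}: every determinant is a superkey — BCNF.
{A, B, D, F, G}: every determinant is a superkey — BCNF.

{A, B, D, F, G}; {C, D}; {C, F}; {D, E}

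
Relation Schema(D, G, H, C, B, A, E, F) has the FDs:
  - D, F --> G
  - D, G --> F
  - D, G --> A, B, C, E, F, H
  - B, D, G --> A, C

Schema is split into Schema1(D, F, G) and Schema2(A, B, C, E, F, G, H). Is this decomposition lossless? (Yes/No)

No

Common attributes: {F, G}; their closure is {F, G}.
Neither Schema1 nor Schema2 is contained in that closure, so the decomposition is lossy.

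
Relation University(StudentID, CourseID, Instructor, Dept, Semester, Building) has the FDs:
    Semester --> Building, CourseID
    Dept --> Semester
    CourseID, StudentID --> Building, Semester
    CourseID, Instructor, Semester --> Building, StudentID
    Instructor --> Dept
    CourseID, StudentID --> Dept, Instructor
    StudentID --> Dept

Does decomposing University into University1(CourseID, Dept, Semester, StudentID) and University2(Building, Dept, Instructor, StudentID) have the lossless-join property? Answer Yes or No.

The shared attributes are {Dept, StudentID} and {Dept, StudentID}⁺ = {Building, CourseID, Dept, Instructor, Semester, StudentID}.
University1 is contained in that closure, so University1 ∩ University2 --> University1 holds and the join is lossless.

Yes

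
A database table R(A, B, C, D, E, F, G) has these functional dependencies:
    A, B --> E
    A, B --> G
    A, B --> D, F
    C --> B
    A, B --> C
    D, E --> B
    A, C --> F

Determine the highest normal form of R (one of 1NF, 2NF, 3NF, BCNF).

3NF

Candidate keys: {A, B}, {A, C}, {A, D, E}. Prime attributes: {A, B, C, D, E}.
For C --> B we have {C}⁺ = {B, C}; {C} is not a superkey, so BCNF fails.
Its right-hand attributes {B} are all prime, as are those of every other non-superkey FD — the relation is in 3NF.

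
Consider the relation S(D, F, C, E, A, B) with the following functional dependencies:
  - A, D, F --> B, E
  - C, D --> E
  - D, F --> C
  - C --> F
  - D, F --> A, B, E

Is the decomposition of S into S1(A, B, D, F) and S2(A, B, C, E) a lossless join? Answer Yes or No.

No

The shared attributes are {A, B} and {A, B}⁺ = {A, B}.
S1 ⊄ {A, B} and S2 ⊄ {A, B}, so the split is lossy.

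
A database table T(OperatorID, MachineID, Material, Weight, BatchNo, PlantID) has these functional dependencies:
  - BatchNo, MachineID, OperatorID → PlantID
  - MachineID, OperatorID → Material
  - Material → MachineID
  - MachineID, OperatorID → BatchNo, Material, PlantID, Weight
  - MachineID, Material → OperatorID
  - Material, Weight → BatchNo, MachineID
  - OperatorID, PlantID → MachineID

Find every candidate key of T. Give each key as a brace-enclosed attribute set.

Closure of {Material} is {BatchNo, MachineID, Material, OperatorID, PlantID, Weight}, the whole schema; {Material} is a candidate key.
Closure of {MachineID, OperatorID} is {BatchNo, MachineID, Material, OperatorID, PlantID, Weight}, the whole schema; {MachineID, OperatorID} is a candidate key.
Closure of {OperatorID, PlantID} is {BatchNo, MachineID, Material, OperatorID, PlantID, Weight}, the whole schema; {OperatorID, PlantID} is a candidate key.
No proper subset of any of these is a key, and no other minimal superkey exists.

{MachineID, OperatorID}, {Material}, {OperatorID, PlantID}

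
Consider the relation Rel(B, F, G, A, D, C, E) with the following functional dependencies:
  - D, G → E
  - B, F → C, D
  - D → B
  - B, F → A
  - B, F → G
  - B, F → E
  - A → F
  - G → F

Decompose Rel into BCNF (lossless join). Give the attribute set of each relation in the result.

{A, C, D, E, G}; {A, F}; {B, D}

Candidate keys of the original relation: {A, B}, {A, D}, {B, F}, {B, G}, {D, F}, {D, G}.
In {A, B, C, D, E, F, G}, {D} is not a superkey ({D}⁺ restricted to this set is {B, D}), so split on D → B into {B, D} and {A, C, D, E, F, G}.
{B, D} has no BCNF violation.
In {A, C, D, E, F, G}, {A} is not a superkey ({A}⁺ restricted to this set is {A, F}), so split on A → F into {A, F} and {A, C, D, E, G}.
{A, F} has no BCNF violation.
{A, C, D, E, G} has no BCNF violation.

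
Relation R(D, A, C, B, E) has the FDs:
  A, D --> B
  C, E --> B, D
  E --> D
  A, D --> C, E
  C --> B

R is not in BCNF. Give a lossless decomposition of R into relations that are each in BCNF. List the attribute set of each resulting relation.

Candidate keys of the original relation: {A, D}, {A, E}.
In {A, B, C, D, E}, {C, E} is not a superkey ({C, E}⁺ restricted to this set is {B, C, D, E}), so split on C, E --> B, D into {B, C, D, E} and {A, C, E}.
In {B, C, D, E}, {E} is not a superkey ({E}⁺ restricted to this set is {D, E}), so split on E --> D into {D, E} and {B, C, E}.
{D, E}: every determinant is a superkey — BCNF.
In {B, C, E}, {C} is not a superkey ({C}⁺ restricted to this set is {B, C}), so split on C --> B into {B, C} and {C, E}.
{B, C}: every determinant is a superkey — BCNF.
{C, E}: every determinant is a superkey — BCNF.
{A, C, E}: every determinant is a superkey — BCNF.

{A, C, E}; {B, C}; {D, E}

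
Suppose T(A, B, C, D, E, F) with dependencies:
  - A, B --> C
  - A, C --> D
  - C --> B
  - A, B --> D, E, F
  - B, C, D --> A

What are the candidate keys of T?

{A, B}, {A, C}, {C, D}

Closure of {A, B} is {A, B, C, D, E, F}, the whole schema; {A, B} is a candidate key.
Closure of {A, C} is {A, B, C, D, E, F}, the whole schema; {A, C} is a candidate key.
Closure of {C, D} is {A, B, C, D, E, F}, the whole schema; {C, D} is a candidate key.
These are minimal and exhaustive — every other superkey contains one of them.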